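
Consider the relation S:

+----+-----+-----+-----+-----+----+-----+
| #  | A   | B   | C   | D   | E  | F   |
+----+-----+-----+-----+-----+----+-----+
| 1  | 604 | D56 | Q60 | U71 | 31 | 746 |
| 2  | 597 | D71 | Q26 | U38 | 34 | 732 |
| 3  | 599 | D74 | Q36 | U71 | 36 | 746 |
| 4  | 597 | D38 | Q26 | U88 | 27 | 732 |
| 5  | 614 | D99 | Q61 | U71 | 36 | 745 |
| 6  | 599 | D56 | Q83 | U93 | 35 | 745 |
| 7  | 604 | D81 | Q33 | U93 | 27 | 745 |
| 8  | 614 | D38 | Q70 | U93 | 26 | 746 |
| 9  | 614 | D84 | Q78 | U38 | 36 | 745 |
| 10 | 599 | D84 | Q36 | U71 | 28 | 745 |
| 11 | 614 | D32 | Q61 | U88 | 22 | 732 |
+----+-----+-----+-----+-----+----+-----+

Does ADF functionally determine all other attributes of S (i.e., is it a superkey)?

Yes

All 11 rows have distinct ADF values, so ADF → (all attributes) holds and ADF is a superkey.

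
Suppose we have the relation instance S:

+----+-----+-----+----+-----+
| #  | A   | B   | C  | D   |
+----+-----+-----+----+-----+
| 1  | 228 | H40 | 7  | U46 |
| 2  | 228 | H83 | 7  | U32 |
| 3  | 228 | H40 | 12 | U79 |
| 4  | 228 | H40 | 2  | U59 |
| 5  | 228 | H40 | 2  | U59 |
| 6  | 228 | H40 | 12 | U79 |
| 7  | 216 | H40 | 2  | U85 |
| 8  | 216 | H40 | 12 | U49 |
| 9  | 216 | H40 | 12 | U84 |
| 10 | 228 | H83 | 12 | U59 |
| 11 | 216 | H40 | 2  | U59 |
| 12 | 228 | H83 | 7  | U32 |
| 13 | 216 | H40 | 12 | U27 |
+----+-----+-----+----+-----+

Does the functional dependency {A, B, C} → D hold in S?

(A=228, B=H40, C=7): row 1 → D = U46 ✓
(A=228, B=H83, C=7): rows 2, 12 → D = U32, U32 ✓
(A=228, B=H40, C=12): rows 3, 6 → D = U79, U79 ✓
(A=228, B=H40, C=2): rows 4, 5 → D = U59, U59 ✓
(A=216, B=H40, C=2): rows 7, 11 → D takes values {U85, U59} — violation
(A=216, B=H40, C=12): rows 8, 9, 13 → D takes values {U49, U84, U27} — violation
(A=228, B=H83, C=12): row 10 → D = U59 ✓
Two rows agree on {A, B, C} but differ on D, so {A, B, C} → D does not hold.

No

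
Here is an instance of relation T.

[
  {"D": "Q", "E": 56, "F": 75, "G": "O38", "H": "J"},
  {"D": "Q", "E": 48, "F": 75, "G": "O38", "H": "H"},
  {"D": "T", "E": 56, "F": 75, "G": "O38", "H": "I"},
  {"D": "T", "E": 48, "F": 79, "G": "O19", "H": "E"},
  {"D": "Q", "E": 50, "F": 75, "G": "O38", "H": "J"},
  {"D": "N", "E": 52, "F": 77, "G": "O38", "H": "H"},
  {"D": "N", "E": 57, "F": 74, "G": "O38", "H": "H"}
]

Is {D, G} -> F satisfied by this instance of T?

No

(D=Q, G=O38): 3 rows → F = 75, 75, 75 ✓
(D=T, G=O38): 1 row → F = 75 ✓
(D=T, G=O19): 1 row → F = 79 ✓
(D=N, G=O38): 2 rows → F takes values {77, 74} — violation
Two rows agree on {D, G} but differ on F, so {D, G} -> F does not hold.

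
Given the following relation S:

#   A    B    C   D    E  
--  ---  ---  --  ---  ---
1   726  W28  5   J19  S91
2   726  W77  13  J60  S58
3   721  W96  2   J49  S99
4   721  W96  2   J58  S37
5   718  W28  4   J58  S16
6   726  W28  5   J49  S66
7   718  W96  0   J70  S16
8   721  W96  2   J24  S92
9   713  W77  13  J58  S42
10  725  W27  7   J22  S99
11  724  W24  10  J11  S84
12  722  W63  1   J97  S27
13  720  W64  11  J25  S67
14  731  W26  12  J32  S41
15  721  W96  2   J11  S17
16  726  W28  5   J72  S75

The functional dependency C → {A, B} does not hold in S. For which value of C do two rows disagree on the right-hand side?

C=5: rows 1, 6, 16 → {A,B} = (726, W28), (726, W28), (726, W28) ✓
C=13: rows 2, 9 → {A,B} takes values {(726, W77), (713, W77)} — violation
C=2: rows 3, 4, 8, 15 → {A,B} = (721, W96), (721, W96), (721, W96), (721, W96) ✓
C=4: row 5 → {A,B} = (718, W28) ✓
C=0: row 7 → {A,B} = (718, W96) ✓
C=7: row 10 → {A,B} = (725, W27) ✓
C=10: row 11 → {A,B} = (724, W24) ✓
C=1: row 12 → {A,B} = (722, W63) ✓
C=11: row 13 → {A,B} = (720, W64) ✓
C=12: row 14 → {A,B} = (731, W26) ✓
The only C value with inconsistent RHS is C=13.

13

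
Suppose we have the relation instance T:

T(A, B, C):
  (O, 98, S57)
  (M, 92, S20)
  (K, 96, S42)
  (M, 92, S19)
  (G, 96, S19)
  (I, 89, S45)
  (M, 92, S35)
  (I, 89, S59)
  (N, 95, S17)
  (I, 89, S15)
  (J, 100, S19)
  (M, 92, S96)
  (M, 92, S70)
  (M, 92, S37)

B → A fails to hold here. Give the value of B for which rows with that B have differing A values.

B=98: 1 row → A = O ✓
B=92: 6 rows → A = M, M, M, M, M, M ✓
B=96: 2 rows → A takes values {K, G} — violation
B=89: 3 rows → A = I, I, I ✓
B=95: 1 row → A = N ✓
B=100: 1 row → A = J ✓
The only B value with inconsistent A is B=96.

96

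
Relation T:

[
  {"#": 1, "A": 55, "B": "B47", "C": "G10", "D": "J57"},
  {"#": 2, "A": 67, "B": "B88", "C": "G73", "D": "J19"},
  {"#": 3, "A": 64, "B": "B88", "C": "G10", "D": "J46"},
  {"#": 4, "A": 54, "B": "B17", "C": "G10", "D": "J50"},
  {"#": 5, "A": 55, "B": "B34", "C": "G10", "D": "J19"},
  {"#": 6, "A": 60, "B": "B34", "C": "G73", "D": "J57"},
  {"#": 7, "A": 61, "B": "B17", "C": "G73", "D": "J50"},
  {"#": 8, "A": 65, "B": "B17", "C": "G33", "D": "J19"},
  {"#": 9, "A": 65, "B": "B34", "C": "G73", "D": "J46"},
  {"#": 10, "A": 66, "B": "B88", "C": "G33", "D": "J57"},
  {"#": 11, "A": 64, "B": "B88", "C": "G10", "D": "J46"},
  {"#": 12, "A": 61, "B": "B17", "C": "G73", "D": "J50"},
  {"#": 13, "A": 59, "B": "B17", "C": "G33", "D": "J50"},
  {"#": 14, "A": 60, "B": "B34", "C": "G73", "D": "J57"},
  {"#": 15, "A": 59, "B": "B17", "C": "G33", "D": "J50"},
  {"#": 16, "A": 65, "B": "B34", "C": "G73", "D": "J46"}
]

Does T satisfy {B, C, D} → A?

Yes

(B=B47, C=G10, D=J57): row 1 → A = 55 ✓
(B=B88, C=G73, D=J19): row 2 → A = 67 ✓
(B=B88, C=G10, D=J46): rows 3, 11 → A = 64, 64 ✓
(B=B17, C=G10, D=J50): row 4 → A = 54 ✓
(B=B34, C=G10, D=J19): row 5 → A = 55 ✓
(B=B34, C=G73, D=J57): rows 6, 14 → A = 60, 60 ✓
(B=B17, C=G73, D=J50): rows 7, 12 → A = 61, 61 ✓
(B=B17, C=G33, D=J19): row 8 → A = 65 ✓
(B=B34, C=G73, D=J46): rows 9, 16 → A = 65, 65 ✓
(B=B88, C=G33, D=J57): row 10 → A = 66 ✓
(B=B17, C=G33, D=J50): rows 13, 15 → A = 59, 59 ✓
Every {B, C, D} value is associated with a single A value, so {B, C, D} → A holds.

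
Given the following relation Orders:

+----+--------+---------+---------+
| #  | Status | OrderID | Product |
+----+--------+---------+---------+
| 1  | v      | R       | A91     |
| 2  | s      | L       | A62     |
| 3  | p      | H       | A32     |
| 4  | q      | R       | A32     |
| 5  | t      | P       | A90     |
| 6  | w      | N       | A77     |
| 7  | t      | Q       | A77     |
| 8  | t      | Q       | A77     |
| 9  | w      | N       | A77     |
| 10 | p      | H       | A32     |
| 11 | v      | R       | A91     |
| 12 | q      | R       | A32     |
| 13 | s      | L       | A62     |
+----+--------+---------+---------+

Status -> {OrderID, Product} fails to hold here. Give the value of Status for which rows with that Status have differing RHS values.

Status=v: rows 1, 11 → {OrderID,Product} = (R, A91), (R, A91) ✓
Status=s: rows 2, 13 → {OrderID,Product} = (L, A62), (L, A62) ✓
Status=p: rows 3, 10 → {OrderID,Product} = (H, A32), (H, A32) ✓
Status=q: rows 4, 12 → {OrderID,Product} = (R, A32), (R, A32) ✓
Status=t: rows 5, 7, 8 → {OrderID,Product} takes values {(P, A90), (Q, A77)} — violation
Status=w: rows 6, 9 → {OrderID,Product} = (N, A77), (N, A77) ✓
The only Status value with inconsistent RHS is Status=t.

t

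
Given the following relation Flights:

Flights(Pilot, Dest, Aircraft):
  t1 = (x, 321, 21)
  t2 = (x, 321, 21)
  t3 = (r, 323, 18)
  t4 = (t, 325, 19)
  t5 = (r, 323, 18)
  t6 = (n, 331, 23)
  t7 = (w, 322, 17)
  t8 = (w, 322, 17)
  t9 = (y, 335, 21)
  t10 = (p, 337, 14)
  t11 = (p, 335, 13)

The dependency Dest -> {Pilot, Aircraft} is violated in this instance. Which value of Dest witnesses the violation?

335

Dest=321: rows 1, 2 → {Pilot,Aircraft} = (x, 21), (x, 21) ✓
Dest=323: rows 3, 5 → {Pilot,Aircraft} = (r, 18), (r, 18) ✓
Dest=325: row 4 → {Pilot,Aircraft} = (t, 19) ✓
Dest=331: row 6 → {Pilot,Aircraft} = (n, 23) ✓
Dest=322: rows 7, 8 → {Pilot,Aircraft} = (w, 17), (w, 17) ✓
Dest=335: rows 9, 11 → {Pilot,Aircraft} takes values {(y, 21), (p, 13)} — violation
Dest=337: row 10 → {Pilot,Aircraft} = (p, 14) ✓
The only Dest value with inconsistent RHS is Dest=335.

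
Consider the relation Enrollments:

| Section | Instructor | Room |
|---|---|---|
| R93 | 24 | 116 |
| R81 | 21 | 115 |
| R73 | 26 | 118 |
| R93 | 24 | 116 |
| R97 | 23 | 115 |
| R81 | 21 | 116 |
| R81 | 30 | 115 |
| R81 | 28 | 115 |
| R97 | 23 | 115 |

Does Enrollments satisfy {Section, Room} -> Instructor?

(Section=R93, Room=116): 2 rows → Instructor = 24, 24 ✓
(Section=R81, Room=115): 3 rows → Instructor takes values {21, 30, 28} — violation
(Section=R73, Room=118): 1 row → Instructor = 26 ✓
(Section=R97, Room=115): 2 rows → Instructor = 23, 23 ✓
(Section=R81, Room=116): 1 row → Instructor = 21 ✓
Two rows agree on {Section, Room} but differ on Instructor, so {Section, Room} -> Instructor does not hold.

No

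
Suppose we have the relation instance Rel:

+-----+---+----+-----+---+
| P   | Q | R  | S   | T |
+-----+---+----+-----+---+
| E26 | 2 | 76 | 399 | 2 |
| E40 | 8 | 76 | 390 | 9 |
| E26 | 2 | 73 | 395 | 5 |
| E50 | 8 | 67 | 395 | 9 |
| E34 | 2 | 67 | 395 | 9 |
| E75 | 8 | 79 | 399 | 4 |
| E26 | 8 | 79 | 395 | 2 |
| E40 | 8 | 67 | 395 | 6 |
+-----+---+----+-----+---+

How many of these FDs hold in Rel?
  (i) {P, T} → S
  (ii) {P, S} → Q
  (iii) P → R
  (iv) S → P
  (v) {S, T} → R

1

(i) {P, T} → S: (P=E26, T=2): 2 rows → S takes values {399, 395} — violation — fails.
(ii) {P, S} → Q: (P=E26, S=395): 2 rows → Q takes values {2, 8} — violation — fails.
(iii) P → R: P=E26: 3 rows → R takes values {76, 73, 79} — violation; P=E40: 2 rows → R takes values {76, 67} — violation — fails.
(iv) S → P: S=399: 2 rows → P takes values {E26, E75} — violation; S=395: 5 rows → P takes values {E26, E50, E34, E40} — violation — fails.
(v) {S, T} → R: every LHS value maps to a single RHS value — holds.
1 of the 5 dependencies holds.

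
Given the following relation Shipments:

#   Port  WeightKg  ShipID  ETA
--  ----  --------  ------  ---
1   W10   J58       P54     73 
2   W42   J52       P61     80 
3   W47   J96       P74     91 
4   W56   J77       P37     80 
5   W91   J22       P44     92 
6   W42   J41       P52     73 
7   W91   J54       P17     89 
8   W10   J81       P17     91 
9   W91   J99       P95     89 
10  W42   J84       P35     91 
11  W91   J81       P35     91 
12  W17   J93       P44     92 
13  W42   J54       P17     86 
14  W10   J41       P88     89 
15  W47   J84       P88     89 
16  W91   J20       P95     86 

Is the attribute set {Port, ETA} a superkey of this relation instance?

Rows 7 and 9 have the same {Port, ETA} value (Port=W91, ETA=89) but are distinct tuples, so {Port, ETA} does not determine every attribute — not a superkey.

No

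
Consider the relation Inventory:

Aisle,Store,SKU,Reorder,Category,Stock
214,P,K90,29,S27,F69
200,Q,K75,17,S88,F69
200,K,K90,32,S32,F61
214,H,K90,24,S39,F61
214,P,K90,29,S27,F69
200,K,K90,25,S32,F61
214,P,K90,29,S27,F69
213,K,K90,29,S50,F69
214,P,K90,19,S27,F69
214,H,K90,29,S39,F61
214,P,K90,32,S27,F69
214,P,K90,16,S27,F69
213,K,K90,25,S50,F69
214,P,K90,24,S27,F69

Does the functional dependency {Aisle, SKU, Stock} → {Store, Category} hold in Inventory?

Yes

(Aisle=214, SKU=K90, Stock=F69): 7 rows → {Store,Category} = (P, S27), (P, S27), (P, S27), (P, S27), (P, S27), (P, S27), (P, S27) ✓
(Aisle=200, SKU=K75, Stock=F69): 1 row → {Store,Category} = (Q, S88) ✓
(Aisle=200, SKU=K90, Stock=F61): 2 rows → {Store,Category} = (K, S32), (K, S32) ✓
(Aisle=214, SKU=K90, Stock=F61): 2 rows → {Store,Category} = (H, S39), (H, S39) ✓
(Aisle=213, SKU=K90, Stock=F69): 2 rows → {Store,Category} = (K, S50), (K, S50) ✓
Every {Aisle, SKU, Stock} value is associated with a single {Store, Category} value, so {Aisle, SKU, Stock} → {Store, Category} holds.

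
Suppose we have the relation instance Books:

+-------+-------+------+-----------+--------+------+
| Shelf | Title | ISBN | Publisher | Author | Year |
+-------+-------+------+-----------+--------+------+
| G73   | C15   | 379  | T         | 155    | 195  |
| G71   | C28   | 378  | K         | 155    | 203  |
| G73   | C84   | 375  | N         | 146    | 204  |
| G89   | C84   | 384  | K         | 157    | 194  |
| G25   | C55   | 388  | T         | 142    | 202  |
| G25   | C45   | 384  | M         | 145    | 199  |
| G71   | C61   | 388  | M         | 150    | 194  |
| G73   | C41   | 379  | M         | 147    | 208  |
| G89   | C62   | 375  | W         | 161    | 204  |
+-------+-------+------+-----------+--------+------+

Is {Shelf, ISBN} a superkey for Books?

No

Two distinct rows share (Shelf=G73, ISBN=379), so {Shelf, ISBN} does not determine every attribute — not a superkey.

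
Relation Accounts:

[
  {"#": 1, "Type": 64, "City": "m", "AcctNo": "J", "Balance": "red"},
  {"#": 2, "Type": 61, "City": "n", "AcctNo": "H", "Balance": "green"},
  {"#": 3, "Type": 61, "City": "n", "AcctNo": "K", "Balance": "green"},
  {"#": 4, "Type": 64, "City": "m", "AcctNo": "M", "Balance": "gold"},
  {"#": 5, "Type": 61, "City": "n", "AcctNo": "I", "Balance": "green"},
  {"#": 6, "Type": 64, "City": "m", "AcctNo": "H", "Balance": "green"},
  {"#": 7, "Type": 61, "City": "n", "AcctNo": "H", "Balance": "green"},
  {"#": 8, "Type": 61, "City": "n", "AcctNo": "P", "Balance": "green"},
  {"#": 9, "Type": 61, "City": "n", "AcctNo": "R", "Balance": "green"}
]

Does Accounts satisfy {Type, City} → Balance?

No

(Type=64, City=m): rows 1, 4, 6 → Balance takes values {red, gold, green} — violation
(Type=61, City=n): rows 2, 3, 5, 7, 8, 9 → Balance = green, green, green, green, green, green ✓
Two rows agree on {Type, City} but differ on Balance, so {Type, City} → Balance does not hold.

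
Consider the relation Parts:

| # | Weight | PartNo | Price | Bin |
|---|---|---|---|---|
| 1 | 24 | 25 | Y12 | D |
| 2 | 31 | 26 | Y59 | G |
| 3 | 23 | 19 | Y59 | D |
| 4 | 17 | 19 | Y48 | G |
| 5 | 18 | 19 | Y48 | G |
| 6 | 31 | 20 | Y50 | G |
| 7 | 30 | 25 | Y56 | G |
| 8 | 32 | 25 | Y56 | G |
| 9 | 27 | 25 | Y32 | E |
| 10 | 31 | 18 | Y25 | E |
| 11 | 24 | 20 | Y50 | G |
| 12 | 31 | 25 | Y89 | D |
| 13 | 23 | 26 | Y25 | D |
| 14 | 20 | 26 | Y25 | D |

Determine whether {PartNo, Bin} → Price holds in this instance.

(PartNo=25, Bin=D): rows 1, 12 → Price takes values {Y12, Y89} — violation
(PartNo=26, Bin=G): row 2 → Price = Y59 ✓
(PartNo=19, Bin=D): row 3 → Price = Y59 ✓
(PartNo=19, Bin=G): rows 4, 5 → Price = Y48, Y48 ✓
(PartNo=20, Bin=G): rows 6, 11 → Price = Y50, Y50 ✓
(PartNo=25, Bin=G): rows 7, 8 → Price = Y56, Y56 ✓
(PartNo=25, Bin=E): row 9 → Price = Y32 ✓
(PartNo=18, Bin=E): row 10 → Price = Y25 ✓
(PartNo=26, Bin=D): rows 13, 14 → Price = Y25, Y25 ✓
Two rows agree on {PartNo, Bin} but differ on Price, so {PartNo, Bin} → Price does not hold.

No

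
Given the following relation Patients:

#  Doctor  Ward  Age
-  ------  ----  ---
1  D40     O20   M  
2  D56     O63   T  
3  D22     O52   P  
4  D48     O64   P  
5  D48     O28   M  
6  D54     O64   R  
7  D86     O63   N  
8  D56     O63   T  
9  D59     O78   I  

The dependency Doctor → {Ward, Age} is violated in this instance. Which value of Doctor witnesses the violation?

Doctor=D40: row 1 → {Ward,Age} = (O20, M) ✓
Doctor=D56: rows 2, 8 → {Ward,Age} = (O63, T), (O63, T) ✓
Doctor=D22: row 3 → {Ward,Age} = (O52, P) ✓
Doctor=D48: rows 4, 5 → {Ward,Age} takes values {(O64, P), (O28, M)} — violation
Doctor=D54: row 6 → {Ward,Age} = (O64, R) ✓
Doctor=D86: row 7 → {Ward,Age} = (O63, N) ✓
Doctor=D59: row 9 → {Ward,Age} = (O78, I) ✓
The only Doctor value with inconsistent RHS is Doctor=D48.

D48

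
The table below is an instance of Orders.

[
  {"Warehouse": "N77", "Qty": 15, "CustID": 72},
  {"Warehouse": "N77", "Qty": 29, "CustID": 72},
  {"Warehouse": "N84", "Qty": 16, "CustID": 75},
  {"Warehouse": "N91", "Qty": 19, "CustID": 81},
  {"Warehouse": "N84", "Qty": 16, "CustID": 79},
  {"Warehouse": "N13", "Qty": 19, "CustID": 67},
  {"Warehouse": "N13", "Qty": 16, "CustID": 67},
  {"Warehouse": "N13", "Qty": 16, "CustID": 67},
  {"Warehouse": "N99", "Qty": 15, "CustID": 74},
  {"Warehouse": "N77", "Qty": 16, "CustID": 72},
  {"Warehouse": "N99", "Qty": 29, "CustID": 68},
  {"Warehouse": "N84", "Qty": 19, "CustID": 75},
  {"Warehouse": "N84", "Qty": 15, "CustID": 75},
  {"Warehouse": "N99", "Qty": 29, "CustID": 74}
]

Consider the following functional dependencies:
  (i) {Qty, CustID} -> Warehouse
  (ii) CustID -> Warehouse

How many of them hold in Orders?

(i) {Qty, CustID} -> Warehouse: every LHS value maps to a single RHS value — holds.
(ii) CustID -> Warehouse: every LHS value maps to a single RHS value — holds.
2 of the 2 dependencies hold.

2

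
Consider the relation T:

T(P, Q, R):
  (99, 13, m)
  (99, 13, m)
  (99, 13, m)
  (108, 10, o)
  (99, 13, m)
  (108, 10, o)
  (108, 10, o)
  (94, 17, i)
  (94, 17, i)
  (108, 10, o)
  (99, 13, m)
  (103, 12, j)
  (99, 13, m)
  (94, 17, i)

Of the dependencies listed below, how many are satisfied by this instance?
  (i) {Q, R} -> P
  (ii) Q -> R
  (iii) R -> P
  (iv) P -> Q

(i) {Q, R} -> P: every LHS value maps to a single RHS value — holds.
(ii) Q -> R: every LHS value maps to a single RHS value — holds.
(iii) R -> P: every LHS value maps to a single RHS value — holds.
(iv) P -> Q: every LHS value maps to a single RHS value — holds.
4 of the 4 dependencies hold.

4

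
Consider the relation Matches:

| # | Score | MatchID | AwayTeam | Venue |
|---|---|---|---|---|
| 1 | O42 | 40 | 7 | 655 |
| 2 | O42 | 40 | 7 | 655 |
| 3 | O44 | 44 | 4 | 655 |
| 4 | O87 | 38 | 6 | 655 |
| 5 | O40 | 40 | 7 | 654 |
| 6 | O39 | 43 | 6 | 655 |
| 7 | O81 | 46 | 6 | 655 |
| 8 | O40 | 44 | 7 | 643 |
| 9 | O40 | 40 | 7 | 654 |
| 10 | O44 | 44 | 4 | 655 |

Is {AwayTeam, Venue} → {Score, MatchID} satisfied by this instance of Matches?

No

(AwayTeam=7, Venue=655): rows 1, 2 → {Score,MatchID} = (O42, 40), (O42, 40) ✓
(AwayTeam=4, Venue=655): rows 3, 10 → {Score,MatchID} = (O44, 44), (O44, 44) ✓
(AwayTeam=6, Venue=655): rows 4, 6, 7 → {Score,MatchID} takes values {(O87, 38), (O39, 43), (O81, 46)} — violation
(AwayTeam=7, Venue=654): rows 5, 9 → {Score,MatchID} = (O40, 40), (O40, 40) ✓
(AwayTeam=7, Venue=643): row 8 → {Score,MatchID} = (O40, 44) ✓
Two rows agree on {AwayTeam, Venue} but differ on {Score, MatchID}, so {AwayTeam, Venue} → {Score, MatchID} does not hold.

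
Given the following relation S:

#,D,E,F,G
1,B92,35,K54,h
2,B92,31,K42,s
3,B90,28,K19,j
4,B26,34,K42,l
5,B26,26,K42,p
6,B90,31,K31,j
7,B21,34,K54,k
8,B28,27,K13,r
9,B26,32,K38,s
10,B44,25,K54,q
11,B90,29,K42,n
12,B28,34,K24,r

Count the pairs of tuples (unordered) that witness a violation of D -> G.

D=B92: violating pairs (1,2) — 1 pair.
D=B90: violating pairs (3,11), (6,11) — 2 pairs.
D=B26: violating pairs (4,5), (4,9), (5,9) — 3 pairs.
D=B28: all 2 rows agree on G — 0 pairs.

6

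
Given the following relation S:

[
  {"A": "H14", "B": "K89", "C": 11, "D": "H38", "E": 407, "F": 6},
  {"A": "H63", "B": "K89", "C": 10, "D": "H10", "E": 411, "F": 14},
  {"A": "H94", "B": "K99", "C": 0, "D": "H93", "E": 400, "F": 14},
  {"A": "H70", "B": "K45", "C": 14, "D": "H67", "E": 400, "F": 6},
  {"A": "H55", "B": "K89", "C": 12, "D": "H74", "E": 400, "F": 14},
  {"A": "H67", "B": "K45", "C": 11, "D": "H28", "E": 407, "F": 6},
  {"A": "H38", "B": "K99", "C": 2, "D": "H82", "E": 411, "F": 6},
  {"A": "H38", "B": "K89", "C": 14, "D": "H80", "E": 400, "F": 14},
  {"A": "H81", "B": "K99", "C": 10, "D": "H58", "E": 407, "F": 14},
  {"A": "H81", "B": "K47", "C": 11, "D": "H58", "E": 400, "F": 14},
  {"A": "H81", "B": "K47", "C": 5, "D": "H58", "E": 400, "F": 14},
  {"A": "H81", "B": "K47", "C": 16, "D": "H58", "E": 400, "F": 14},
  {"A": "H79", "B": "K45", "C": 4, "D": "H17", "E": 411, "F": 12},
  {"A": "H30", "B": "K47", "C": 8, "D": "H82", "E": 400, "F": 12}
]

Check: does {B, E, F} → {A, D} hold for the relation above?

(B=K89, E=407, F=6): 1 row → {A,D} = (H14, H38) ✓
(B=K89, E=411, F=14): 1 row → {A,D} = (H63, H10) ✓
(B=K99, E=400, F=14): 1 row → {A,D} = (H94, H93) ✓
(B=K45, E=400, F=6): 1 row → {A,D} = (H70, H67) ✓
(B=K89, E=400, F=14): 2 rows → {A,D} takes values {(H55, H74), (H38, H80)} — violation
(B=K45, E=407, F=6): 1 row → {A,D} = (H67, H28) ✓
(B=K99, E=411, F=6): 1 row → {A,D} = (H38, H82) ✓
(B=K99, E=407, F=14): 1 row → {A,D} = (H81, H58) ✓
(B=K47, E=400, F=14): 3 rows → {A,D} = (H81, H58), (H81, H58), (H81, H58) ✓
(B=K45, E=411, F=12): 1 row → {A,D} = (H79, H17) ✓
(B=K47, E=400, F=12): 1 row → {A,D} = (H30, H82) ✓
Two rows agree on {B, E, F} but differ on {A, D}, so {B, E, F} → {A, D} does not hold.

No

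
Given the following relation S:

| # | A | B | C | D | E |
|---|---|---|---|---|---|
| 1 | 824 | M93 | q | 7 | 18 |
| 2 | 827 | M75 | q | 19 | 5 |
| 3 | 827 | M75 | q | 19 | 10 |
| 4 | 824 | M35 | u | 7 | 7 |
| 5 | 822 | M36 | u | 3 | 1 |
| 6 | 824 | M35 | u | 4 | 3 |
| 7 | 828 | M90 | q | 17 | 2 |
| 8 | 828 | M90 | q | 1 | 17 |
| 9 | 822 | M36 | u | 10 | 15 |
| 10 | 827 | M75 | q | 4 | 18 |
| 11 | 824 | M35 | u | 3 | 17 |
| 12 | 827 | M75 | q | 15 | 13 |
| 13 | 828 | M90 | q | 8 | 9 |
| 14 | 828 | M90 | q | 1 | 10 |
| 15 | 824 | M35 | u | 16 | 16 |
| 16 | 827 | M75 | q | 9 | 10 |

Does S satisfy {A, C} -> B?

Yes

(A=824, C=q): row 1 → B = M93 ✓
(A=827, C=q): rows 2, 3, 10, 12, 16 → B = M75, M75, M75, M75, M75 ✓
(A=824, C=u): rows 4, 6, 11, 15 → B = M35, M35, M35, M35 ✓
(A=822, C=u): rows 5, 9 → B = M36, M36 ✓
(A=828, C=q): rows 7, 8, 13, 14 → B = M90, M90, M90, M90 ✓
Every {A, C} value is associated with a single B value, so {A, C} -> B holds.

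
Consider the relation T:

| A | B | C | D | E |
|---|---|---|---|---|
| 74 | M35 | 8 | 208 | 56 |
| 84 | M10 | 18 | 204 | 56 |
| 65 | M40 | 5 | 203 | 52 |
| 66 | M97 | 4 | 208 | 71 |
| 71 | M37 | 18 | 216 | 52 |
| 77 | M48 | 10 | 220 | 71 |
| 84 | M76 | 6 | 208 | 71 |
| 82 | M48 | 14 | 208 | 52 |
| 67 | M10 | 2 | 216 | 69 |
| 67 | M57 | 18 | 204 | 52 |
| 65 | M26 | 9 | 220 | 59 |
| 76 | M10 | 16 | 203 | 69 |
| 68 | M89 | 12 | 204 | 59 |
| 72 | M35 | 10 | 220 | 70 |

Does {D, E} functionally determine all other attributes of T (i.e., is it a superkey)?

Two distinct rows share (D=208, E=71), so {D, E} does not determine every attribute — not a superkey.

No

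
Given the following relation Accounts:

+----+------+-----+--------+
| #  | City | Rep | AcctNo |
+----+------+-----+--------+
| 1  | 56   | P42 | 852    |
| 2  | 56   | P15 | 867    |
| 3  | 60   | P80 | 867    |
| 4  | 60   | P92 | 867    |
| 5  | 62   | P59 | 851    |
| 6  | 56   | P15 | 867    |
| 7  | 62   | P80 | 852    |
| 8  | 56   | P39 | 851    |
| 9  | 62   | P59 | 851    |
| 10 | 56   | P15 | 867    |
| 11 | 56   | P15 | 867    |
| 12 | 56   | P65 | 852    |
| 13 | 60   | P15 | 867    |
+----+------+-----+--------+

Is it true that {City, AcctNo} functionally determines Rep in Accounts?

(City=56, AcctNo=852): rows 1, 12 → Rep takes values {P42, P65} — violation
(City=56, AcctNo=867): rows 2, 6, 10, 11 → Rep = P15, P15, P15, P15 ✓
(City=60, AcctNo=867): rows 3, 4, 13 → Rep takes values {P80, P92, P15} — violation
(City=62, AcctNo=851): rows 5, 9 → Rep = P59, P59 ✓
(City=62, AcctNo=852): row 7 → Rep = P80 ✓
(City=56, AcctNo=851): row 8 → Rep = P39 ✓
Two rows agree on {City, AcctNo} but differ on Rep, so {City, AcctNo} -> Rep does not hold.

No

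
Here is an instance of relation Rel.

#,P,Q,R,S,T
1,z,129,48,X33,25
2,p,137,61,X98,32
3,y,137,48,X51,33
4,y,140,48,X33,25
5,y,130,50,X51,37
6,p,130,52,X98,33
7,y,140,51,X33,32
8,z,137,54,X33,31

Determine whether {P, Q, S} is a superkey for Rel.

Rows 4 and 7 have the same {P, Q, S} value (P=y, Q=140, S=X33) but are distinct tuples, so {P, Q, S} does not determine every attribute — not a superkey.

No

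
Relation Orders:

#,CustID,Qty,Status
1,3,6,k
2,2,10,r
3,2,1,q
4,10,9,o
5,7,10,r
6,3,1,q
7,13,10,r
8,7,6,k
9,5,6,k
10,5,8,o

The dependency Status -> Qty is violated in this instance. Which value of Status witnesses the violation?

o

Status=k: rows 1, 8, 9 → Qty = 6, 6, 6 ✓
Status=r: rows 2, 5, 7 → Qty = 10, 10, 10 ✓
Status=q: rows 3, 6 → Qty = 1, 1 ✓
Status=o: rows 4, 10 → Qty takes values {9, 8} — violation
The only Status value with inconsistent Qty is Status=o.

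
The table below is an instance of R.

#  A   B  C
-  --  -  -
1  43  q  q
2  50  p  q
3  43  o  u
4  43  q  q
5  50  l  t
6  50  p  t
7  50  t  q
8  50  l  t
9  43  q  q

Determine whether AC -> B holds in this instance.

No

(A=43, C=q): rows 1, 4, 9 → B = q, q, q ✓
(A=50, C=q): rows 2, 7 → B takes values {p, t} — violation
(A=43, C=u): row 3 → B = o ✓
(A=50, C=t): rows 5, 6, 8 → B takes values {l, p} — violation
Two rows agree on AC but differ on B, so AC -> B does not hold.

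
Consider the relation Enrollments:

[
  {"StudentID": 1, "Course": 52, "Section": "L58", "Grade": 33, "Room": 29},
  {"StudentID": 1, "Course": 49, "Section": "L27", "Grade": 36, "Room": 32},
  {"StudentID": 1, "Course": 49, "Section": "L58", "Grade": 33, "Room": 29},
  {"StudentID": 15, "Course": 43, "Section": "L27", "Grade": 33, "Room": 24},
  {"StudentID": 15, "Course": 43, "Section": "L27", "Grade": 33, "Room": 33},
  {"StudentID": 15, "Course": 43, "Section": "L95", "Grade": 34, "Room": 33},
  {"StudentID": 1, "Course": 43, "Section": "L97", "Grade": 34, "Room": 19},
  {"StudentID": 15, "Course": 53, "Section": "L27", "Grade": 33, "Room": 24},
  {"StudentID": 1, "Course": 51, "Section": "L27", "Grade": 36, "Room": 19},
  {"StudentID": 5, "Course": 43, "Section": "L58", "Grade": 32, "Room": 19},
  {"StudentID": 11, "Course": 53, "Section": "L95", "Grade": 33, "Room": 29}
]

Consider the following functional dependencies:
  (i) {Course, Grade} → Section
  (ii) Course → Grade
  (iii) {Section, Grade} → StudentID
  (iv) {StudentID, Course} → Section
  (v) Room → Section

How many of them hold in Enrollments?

(i) {Course, Grade} → Section: (Course=43, Grade=34): 2 rows → Section takes values {L95, L97} — violation; (Course=53, Grade=33): 2 rows → Section takes values {L27, L95} — violation — fails.
(ii) Course → Grade: Course=49: 2 rows → Grade takes values {36, 33} — violation; Course=43: 5 rows → Grade takes values {33, 34, 32} — violation — fails.
(iii) {Section, Grade} → StudentID: every LHS value maps to a single RHS value — holds.
(iv) {StudentID, Course} → Section: (StudentID=1, Course=49): 2 rows → Section takes values {L27, L58} — violation; (StudentID=15, Course=43): 3 rows → Section takes values {L27, L95} — violation — fails.
(v) Room → Section: Room=29: 3 rows → Section takes values {L58, L95} — violation; Room=33: 2 rows → Section takes values {L27, L95} — violation; Room=19: 3 rows → Section takes values {L97, L27, L58} — violation — fails.
1 of the 5 dependencies holds.

1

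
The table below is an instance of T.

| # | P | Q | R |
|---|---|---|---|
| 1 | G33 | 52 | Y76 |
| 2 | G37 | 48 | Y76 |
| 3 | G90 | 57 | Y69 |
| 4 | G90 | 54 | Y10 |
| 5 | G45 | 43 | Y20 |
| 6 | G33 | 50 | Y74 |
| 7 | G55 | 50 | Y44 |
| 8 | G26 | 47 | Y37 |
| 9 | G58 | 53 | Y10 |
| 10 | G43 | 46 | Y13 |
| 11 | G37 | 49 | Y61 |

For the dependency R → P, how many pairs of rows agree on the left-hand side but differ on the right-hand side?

R=Y76: violating pairs (1,2) — 1 pair.
R=Y10: violating pairs (4,9) — 1 pair.

2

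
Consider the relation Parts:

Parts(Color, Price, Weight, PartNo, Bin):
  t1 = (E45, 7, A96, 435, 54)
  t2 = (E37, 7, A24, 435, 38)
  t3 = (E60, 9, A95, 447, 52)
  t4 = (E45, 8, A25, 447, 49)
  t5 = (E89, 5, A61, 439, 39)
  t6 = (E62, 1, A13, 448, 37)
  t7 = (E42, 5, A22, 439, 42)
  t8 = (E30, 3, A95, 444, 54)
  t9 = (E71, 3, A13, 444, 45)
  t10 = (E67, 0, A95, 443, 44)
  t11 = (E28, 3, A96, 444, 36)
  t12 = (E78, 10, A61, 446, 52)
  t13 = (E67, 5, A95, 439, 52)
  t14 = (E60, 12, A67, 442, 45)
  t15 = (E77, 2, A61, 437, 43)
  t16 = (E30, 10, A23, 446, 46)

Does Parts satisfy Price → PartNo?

Price=7: rows 1, 2 → PartNo = 435, 435 ✓
Price=9: row 3 → PartNo = 447 ✓
Price=8: row 4 → PartNo = 447 ✓
Price=5: rows 5, 7, 13 → PartNo = 439, 439, 439 ✓
Price=1: row 6 → PartNo = 448 ✓
Price=3: rows 8, 9, 11 → PartNo = 444, 444, 444 ✓
Price=0: row 10 → PartNo = 443 ✓
Price=10: rows 12, 16 → PartNo = 446, 446 ✓
Price=12: row 14 → PartNo = 442 ✓
Price=2: row 15 → PartNo = 437 ✓
Every Price value is associated with a single PartNo value, so Price → PartNo holds.

Yes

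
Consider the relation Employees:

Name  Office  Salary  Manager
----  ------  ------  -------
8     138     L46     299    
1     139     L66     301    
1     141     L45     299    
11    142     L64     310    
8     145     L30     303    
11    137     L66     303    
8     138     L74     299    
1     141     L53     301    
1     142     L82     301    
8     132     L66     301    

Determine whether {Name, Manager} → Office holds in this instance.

(Name=8, Manager=299): 2 rows → Office = 138, 138 ✓
(Name=1, Manager=301): 3 rows → Office takes values {139, 141, 142} — violation
(Name=1, Manager=299): 1 row → Office = 141 ✓
(Name=11, Manager=310): 1 row → Office = 142 ✓
(Name=8, Manager=303): 1 row → Office = 145 ✓
(Name=11, Manager=303): 1 row → Office = 137 ✓
(Name=8, Manager=301): 1 row → Office = 132 ✓
Two rows agree on {Name, Manager} but differ on Office, so {Name, Manager} → Office does not hold.

No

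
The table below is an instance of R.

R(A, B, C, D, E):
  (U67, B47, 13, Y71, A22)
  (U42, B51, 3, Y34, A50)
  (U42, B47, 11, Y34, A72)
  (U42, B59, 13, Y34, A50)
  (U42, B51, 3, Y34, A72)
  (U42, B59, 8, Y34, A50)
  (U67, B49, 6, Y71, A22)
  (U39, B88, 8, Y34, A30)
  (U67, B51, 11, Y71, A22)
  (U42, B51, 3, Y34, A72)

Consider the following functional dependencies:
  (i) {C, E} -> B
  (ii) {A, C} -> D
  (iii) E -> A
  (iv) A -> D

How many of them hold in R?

4

(i) {C, E} -> B: every LHS value maps to a single RHS value — holds.
(ii) {A, C} -> D: every LHS value maps to a single RHS value — holds.
(iii) E -> A: every LHS value maps to a single RHS value — holds.
(iv) A -> D: every LHS value maps to a single RHS value — holds.
4 of the 4 dependencies hold.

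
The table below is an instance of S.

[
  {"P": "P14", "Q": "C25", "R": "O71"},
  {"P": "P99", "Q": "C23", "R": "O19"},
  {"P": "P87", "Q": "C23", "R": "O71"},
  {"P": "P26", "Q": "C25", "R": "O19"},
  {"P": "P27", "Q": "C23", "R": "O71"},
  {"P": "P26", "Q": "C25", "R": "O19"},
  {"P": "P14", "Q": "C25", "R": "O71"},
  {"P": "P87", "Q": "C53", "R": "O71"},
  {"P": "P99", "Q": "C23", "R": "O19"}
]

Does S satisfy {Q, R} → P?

(Q=C25, R=O71): 2 rows → P = P14, P14 ✓
(Q=C23, R=O19): 2 rows → P = P99, P99 ✓
(Q=C23, R=O71): 2 rows → P takes values {P87, P27} — violation
(Q=C25, R=O19): 2 rows → P = P26, P26 ✓
(Q=C53, R=O71): 1 row → P = P87 ✓
Two rows agree on {Q, R} but differ on P, so {Q, R} → P does not hold.

No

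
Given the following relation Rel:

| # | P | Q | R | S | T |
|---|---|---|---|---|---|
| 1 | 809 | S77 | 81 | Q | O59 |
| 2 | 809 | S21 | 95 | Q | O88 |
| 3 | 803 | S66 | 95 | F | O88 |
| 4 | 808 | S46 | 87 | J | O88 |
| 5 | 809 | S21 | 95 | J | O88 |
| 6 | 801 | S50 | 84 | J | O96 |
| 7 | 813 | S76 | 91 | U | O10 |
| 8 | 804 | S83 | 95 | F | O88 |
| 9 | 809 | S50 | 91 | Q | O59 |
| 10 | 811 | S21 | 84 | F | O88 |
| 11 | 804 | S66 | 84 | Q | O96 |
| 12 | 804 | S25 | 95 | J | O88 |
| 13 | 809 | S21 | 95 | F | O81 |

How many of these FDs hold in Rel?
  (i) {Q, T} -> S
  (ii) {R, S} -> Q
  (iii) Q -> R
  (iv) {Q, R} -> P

(i) {Q, T} -> S: (Q=S21, T=O88): rows 2, 5, 10 → S takes values {Q, J, F} — violation — fails.
(ii) {R, S} -> Q: (R=95, S=F): rows 3, 8, 13 → Q takes values {S66, S83, S21} — violation; (R=95, S=J): rows 5, 12 → Q takes values {S21, S25} — violation — fails.
(iii) Q -> R: Q=S21: rows 2, 5, 10, 13 → R takes values {95, 84} — violation; Q=S66: rows 3, 11 → R takes values {95, 84} — violation; Q=S50: rows 6, 9 → R takes values {84, 91} — violation — fails.
(iv) {Q, R} -> P: every LHS value maps to a single RHS value — holds.
1 of the 4 dependencies holds.

1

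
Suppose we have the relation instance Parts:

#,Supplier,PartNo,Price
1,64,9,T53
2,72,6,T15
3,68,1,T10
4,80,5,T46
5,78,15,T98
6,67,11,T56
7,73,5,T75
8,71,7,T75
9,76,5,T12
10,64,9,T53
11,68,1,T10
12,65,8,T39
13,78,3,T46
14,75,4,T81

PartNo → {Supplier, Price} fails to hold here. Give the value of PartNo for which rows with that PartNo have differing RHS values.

5

PartNo=9: rows 1, 10 → {Supplier,Price} = (64, T53), (64, T53) ✓
PartNo=6: row 2 → {Supplier,Price} = (72, T15) ✓
PartNo=1: rows 3, 11 → {Supplier,Price} = (68, T10), (68, T10) ✓
PartNo=5: rows 4, 7, 9 → {Supplier,Price} takes values {(80, T46), (73, T75), (76, T12)} — violation
PartNo=15: row 5 → {Supplier,Price} = (78, T98) ✓
PartNo=11: row 6 → {Supplier,Price} = (67, T56) ✓
PartNo=7: row 8 → {Supplier,Price} = (71, T75) ✓
PartNo=8: row 12 → {Supplier,Price} = (65, T39) ✓
PartNo=3: row 13 → {Supplier,Price} = (78, T46) ✓
PartNo=4: row 14 → {Supplier,Price} = (75, T81) ✓
The only PartNo value with inconsistent RHS is PartNo=5.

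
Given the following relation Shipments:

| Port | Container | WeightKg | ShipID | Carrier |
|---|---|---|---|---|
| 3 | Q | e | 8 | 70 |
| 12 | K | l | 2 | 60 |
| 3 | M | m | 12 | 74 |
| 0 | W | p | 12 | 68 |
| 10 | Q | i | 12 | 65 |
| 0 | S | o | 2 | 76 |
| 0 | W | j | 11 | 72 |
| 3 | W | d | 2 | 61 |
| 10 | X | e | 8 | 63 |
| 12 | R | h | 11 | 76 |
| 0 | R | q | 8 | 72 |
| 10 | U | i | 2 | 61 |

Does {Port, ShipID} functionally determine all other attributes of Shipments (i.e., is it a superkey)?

Yes

All 12 rows have distinct {Port, ShipID} values, so {Port, ShipID} → (all attributes) holds and {Port, ShipID} is a superkey.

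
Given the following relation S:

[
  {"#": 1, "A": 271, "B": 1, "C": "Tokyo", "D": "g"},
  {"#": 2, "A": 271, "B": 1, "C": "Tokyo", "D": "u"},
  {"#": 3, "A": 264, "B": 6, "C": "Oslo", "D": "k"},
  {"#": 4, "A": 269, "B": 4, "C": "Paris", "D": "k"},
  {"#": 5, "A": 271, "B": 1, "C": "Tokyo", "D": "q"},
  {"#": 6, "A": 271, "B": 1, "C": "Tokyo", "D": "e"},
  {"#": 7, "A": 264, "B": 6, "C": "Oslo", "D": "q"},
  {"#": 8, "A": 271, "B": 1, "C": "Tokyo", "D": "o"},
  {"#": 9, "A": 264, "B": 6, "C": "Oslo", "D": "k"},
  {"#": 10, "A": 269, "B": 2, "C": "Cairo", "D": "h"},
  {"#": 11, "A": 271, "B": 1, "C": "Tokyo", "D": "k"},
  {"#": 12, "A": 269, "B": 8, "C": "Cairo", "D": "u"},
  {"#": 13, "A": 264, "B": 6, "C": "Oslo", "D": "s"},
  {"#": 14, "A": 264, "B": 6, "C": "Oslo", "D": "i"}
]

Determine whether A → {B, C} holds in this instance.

A=271: rows 1, 2, 5, 6, 8, 11 → {B,C} = (1, Tokyo), (1, Tokyo), (1, Tokyo), (1, Tokyo), (1, Tokyo), (1, Tokyo) ✓
A=264: rows 3, 7, 9, 13, 14 → {B,C} = (6, Oslo), (6, Oslo), (6, Oslo), (6, Oslo), (6, Oslo) ✓
A=269: rows 4, 10, 12 → {B,C} takes values {(4, Paris), (2, Cairo), (8, Cairo)} — violation
Two rows agree on A but differ on {B, C}, so A → {B, C} does not hold.

No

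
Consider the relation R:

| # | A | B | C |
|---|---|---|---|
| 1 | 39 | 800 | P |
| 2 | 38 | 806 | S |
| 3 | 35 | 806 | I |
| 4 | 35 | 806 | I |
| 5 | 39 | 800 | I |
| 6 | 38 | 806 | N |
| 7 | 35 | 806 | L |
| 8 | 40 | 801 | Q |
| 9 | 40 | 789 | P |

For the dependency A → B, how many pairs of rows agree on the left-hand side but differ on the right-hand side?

1

A=39: all 2 rows agree on B — 0 pairs.
A=38: all 2 rows agree on B — 0 pairs.
A=35: all 3 rows agree on B — 0 pairs.
A=40: violating pairs (8,9) — 1 pair.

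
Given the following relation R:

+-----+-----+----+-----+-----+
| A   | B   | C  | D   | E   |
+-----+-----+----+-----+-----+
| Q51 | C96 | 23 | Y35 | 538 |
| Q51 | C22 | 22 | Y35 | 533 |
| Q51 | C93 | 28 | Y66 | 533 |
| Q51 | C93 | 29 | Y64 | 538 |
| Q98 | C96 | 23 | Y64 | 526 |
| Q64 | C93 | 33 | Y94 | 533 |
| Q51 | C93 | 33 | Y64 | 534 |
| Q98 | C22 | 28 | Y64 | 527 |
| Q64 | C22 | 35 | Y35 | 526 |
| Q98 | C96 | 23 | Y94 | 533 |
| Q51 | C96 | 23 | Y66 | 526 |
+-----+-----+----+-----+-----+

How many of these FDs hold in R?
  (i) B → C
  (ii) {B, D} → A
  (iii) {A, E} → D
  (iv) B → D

0

(i) B → C: B=C22: 3 rows → C takes values {22, 28, 35} — violation; B=C93: 4 rows → C takes values {28, 29, 33} — violation — fails.
(ii) {B, D} → A: (B=C22, D=Y35): 2 rows → A takes values {Q51, Q64} — violation — fails.
(iii) {A, E} → D: (A=Q51, E=538): 2 rows → D takes values {Y35, Y64} — violation; (A=Q51, E=533): 2 rows → D takes values {Y35, Y66} — violation — fails.
(iv) B → D: B=C96: 4 rows → D takes values {Y35, Y64, Y94, Y66} — violation; B=C22: 3 rows → D takes values {Y35, Y64} — violation; B=C93: 4 rows → D takes values {Y66, Y64, Y94} — violation — fails.
None of the 4 dependencies hold.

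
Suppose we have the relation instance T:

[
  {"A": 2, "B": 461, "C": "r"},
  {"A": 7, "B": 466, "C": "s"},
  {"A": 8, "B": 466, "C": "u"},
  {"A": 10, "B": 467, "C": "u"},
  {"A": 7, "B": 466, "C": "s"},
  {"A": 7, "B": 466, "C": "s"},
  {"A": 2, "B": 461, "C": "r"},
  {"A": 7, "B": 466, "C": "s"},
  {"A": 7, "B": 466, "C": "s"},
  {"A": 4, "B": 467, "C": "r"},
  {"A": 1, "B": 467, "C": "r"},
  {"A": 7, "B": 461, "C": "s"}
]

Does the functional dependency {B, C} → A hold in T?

(B=461, C=r): 2 rows → A = 2, 2 ✓
(B=466, C=s): 5 rows → A = 7, 7, 7, 7, 7 ✓
(B=466, C=u): 1 row → A = 8 ✓
(B=467, C=u): 1 row → A = 10 ✓
(B=467, C=r): 2 rows → A takes values {4, 1} — violation
(B=461, C=s): 1 row → A = 7 ✓
Two rows agree on {B, C} but differ on A, so {B, C} → A does not hold.

No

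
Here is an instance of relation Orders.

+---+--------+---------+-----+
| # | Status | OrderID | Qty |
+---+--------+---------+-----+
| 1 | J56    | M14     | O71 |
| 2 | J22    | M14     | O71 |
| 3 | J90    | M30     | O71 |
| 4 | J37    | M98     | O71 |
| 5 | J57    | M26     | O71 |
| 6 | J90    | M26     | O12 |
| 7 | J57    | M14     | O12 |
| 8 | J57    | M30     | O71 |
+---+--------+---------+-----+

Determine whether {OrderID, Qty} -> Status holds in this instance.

(OrderID=M14, Qty=O71): rows 1, 2 → Status takes values {J56, J22} — violation
(OrderID=M30, Qty=O71): rows 3, 8 → Status takes values {J90, J57} — violation
(OrderID=M98, Qty=O71): row 4 → Status = J37 ✓
(OrderID=M26, Qty=O71): row 5 → Status = J57 ✓
(OrderID=M26, Qty=O12): row 6 → Status = J90 ✓
(OrderID=M14, Qty=O12): row 7 → Status = J57 ✓
Two rows agree on {OrderID, Qty} but differ on Status, so {OrderID, Qty} -> Status does not hold.

No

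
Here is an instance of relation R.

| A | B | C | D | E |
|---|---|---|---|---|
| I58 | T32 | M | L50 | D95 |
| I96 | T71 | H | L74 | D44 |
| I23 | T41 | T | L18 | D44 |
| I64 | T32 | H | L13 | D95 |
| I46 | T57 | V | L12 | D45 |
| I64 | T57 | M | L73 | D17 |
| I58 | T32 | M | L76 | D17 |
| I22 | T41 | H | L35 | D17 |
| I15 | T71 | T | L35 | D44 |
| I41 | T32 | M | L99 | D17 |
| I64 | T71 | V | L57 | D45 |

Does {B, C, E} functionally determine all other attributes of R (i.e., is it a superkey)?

Two distinct rows share (B=T32, C=M, E=D17), so {B, C, E} does not determine every attribute — not a superkey.

No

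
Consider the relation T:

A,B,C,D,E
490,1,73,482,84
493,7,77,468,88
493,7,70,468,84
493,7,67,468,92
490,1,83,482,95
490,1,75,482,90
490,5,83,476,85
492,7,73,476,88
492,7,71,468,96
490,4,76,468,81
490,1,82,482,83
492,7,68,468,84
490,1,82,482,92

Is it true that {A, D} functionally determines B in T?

(A=490, D=482): 5 rows → B = 1, 1, 1, 1, 1 ✓
(A=493, D=468): 3 rows → B = 7, 7, 7 ✓
(A=490, D=476): 1 row → B = 5 ✓
(A=492, D=476): 1 row → B = 7 ✓
(A=492, D=468): 2 rows → B = 7, 7 ✓
(A=490, D=468): 1 row → B = 4 ✓
Every {A, D} value is associated with a single B value, so {A, D} -> B holds.

Yes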